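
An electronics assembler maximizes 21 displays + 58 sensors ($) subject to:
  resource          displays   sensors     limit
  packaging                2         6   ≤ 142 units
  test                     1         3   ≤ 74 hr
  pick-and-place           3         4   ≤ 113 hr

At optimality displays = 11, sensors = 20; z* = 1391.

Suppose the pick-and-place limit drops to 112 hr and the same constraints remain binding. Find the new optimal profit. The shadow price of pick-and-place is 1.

Δb = -1, so new z* = 1391 + (1)·(-1) = 1391 − 1 = 1390.

1390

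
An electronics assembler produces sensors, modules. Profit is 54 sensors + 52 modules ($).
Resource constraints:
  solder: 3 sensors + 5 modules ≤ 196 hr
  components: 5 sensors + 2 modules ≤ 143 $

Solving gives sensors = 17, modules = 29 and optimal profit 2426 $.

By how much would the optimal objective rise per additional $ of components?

At the optimum: solder uses 196 of 196 (binding); components uses 143 of 143 (binding).
From A_Bᵀ y = c: 3·y_solder + 5·y_components = 54; 5·y_solder + 2·y_components = 52.
→ y_solder = 8 and y_components = 6.
Shadow price of components = 6.

6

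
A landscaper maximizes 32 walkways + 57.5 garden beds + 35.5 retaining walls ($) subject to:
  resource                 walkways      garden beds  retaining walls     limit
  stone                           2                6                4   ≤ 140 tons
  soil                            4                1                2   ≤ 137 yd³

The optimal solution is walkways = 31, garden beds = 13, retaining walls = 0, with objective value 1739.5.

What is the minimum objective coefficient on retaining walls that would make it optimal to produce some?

Check each constraint at x*: stone 140/140 (tight); soil 137/137 (tight).
The binding rows give the dual system: 2·y_stone + 4·y_soil = 32 and 6·y_stone + 1·y_soil = 57.5.
→ y_stone = 9 and y_soil = 3.5.
retaining walls enters the basis when its profit ≥ yᵀa₃ = 9·4 + 3.5·2 = 43.

43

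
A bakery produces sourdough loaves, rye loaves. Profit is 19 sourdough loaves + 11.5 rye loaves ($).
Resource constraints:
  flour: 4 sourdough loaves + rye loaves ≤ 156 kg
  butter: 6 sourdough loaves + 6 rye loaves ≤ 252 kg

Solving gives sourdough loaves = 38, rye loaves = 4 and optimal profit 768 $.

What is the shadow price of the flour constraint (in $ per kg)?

2.5

Check each constraint at x*: flour 156/156 (tight); butter 252/252 (tight).
The binding rows give the dual system: 4·y_flour + 6·y_butter = 19 and 1·y_flour + 6·y_butter = 11.5.
→ y_flour = 2.5 and y_butter = 1.5.
Shadow price of flour = 2.5.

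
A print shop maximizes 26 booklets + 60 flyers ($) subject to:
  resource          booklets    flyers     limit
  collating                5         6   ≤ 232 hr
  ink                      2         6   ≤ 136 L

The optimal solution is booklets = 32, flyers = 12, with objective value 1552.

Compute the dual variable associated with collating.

Both collating and ink are binding at x*.
From A_Bᵀ y = c: 5·y_collating + 2·y_ink = 26; 6·y_collating + 6·y_ink = 60.
Solving: y_collating = 2, y_ink = 8.
Shadow price of collating = 2.

2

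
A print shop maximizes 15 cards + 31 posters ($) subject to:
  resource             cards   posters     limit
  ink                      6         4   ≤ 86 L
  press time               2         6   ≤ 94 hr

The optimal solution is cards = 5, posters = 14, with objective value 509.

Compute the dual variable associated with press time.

Both ink and press time are binding at x*.
From A_Bᵀ y = c: 6·y_ink + 2·y_press time = 15; 4·y_ink + 6·y_press time = 31.
Solving: y_ink = 1, y_press time = 4.5.
Shadow price of press time = 4.5.

4.5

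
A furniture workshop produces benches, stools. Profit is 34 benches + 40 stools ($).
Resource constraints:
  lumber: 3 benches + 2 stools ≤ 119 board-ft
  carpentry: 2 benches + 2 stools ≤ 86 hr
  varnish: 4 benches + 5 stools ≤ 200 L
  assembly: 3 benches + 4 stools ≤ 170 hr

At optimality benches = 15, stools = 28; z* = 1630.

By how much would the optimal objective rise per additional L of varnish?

At the optimum: lumber uses 101 of 119 (slack = 18); carpentry uses 86 of 86 (binding); varnish uses 200 of 200 (binding); assembly uses 157 of 170 (slack = 13).
Since lumber, assembly are not tight, their duals are 0.
From A_Bᵀ y = c: 2·y_carpentry + 4·y_varnish = 34; 2·y_carpentry + 5·y_varnish = 40.
Solving: y_carpentry = 5, y_varnish = 6.
Shadow price of varnish = 6.

6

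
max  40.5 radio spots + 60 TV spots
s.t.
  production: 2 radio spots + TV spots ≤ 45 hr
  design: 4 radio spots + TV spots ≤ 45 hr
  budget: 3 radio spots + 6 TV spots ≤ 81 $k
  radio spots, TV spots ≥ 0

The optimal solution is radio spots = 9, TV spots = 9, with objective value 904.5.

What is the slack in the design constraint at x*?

0

design used = 4·9 + 1·9 = 45; slack = 45 − 45 = 0.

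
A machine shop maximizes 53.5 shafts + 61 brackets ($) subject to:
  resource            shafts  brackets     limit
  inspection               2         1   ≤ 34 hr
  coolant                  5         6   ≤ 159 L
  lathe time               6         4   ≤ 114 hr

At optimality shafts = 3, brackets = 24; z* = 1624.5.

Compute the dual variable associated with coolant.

Binding: coolant and lathe time. Non-binding: inspection (4 unused).
Since inspection is not tight, its dual is 0.
The binding rows give the dual system: 5·y_coolant + 6·y_lathe time = 53.5 and 6·y_coolant + 4·y_lathe time = 61.
This yields shadow prices y_coolant = 9.5, y_lathe time = 1.
Shadow price of coolant = 9.5.

9.5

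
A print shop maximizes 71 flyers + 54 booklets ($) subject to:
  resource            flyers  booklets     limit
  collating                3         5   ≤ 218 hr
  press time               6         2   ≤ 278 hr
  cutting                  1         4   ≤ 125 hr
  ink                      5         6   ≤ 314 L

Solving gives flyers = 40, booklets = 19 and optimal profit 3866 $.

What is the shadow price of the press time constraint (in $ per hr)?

6

At the optimum: collating uses 215 of 218 (slack = 3); press time uses 278 of 278 (binding); cutting uses 116 of 125 (slack = 9); ink uses 314 of 314 (binding).
Since collating, cutting are not tight, their duals are 0.
Dual feasibility on the basic columns requires 6·y_press time + 5·y_ink = 71, 2·y_press time + 6·y_ink = 54.
Solving: y_press time = 6, y_ink = 7.
Shadow price of press time = 6.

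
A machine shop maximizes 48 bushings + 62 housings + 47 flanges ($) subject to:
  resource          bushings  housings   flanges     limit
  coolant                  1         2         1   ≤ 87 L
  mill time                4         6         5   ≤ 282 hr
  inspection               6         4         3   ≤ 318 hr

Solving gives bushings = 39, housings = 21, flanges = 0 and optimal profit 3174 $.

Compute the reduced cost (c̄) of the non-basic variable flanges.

At the optimum: coolant uses 81 of 87 (slack = 6); mill time uses 282 of 282 (binding); inspection uses 318 of 318 (binding).
By complementary slackness, y = 0 for the non-binding constraint.
The binding rows give the dual system: 4·y_mill time + 6·y_inspection = 48 and 6·y_mill time + 4·y_inspection = 62.
→ y_mill time = 9 and y_inspection = 2.
Reduced cost of flanges: c₃ − yᵀa₃ = 47 − (9·5 + 2·3) = 47 − 51 = -4.

-4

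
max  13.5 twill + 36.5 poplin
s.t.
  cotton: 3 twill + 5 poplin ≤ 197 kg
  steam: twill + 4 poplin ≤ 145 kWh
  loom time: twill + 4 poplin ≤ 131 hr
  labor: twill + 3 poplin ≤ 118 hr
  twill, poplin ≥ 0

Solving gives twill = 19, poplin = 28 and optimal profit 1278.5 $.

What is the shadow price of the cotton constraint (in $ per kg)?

Check each constraint at x*: cotton 197/197 (tight); steam 131/145 (slack 14); loom time 131/131 (tight); labor 103/118 (slack 15).
Slack constraints have shadow price 0 (complementary slackness).
From A_Bᵀ y = c: 3·y_cotton + 1·y_loom time = 13.5; 5·y_cotton + 4·y_loom time = 36.5.
This yields shadow prices y_cotton = 2.5, y_loom time = 6.
Shadow price of cotton = 2.5.

2.5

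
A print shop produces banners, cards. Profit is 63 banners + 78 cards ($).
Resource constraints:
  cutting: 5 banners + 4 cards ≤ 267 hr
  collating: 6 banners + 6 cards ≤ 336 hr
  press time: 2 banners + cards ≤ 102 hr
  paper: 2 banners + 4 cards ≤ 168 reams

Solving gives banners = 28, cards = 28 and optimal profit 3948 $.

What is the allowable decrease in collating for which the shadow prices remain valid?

84

Binding constraints: collating, paper. The basis is B = [[6,6],[2,4]] with det 12.
Per unit decrease in collating, x* moves by d = (-0.3333, 0.1667).
The basis stays optimal until banners reaches 0; allowable decrease = 84 hr.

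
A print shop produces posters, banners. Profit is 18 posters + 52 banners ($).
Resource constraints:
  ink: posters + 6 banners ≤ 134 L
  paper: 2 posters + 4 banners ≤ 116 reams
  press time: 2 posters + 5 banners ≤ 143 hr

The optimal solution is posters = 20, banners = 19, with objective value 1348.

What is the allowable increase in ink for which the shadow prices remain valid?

32

Binding constraints: ink, paper. The basis is B = [[1,6],[2,4]] with det -8.
Per unit increase in ink, x* moves by d = (-0.5, 0.25).
The basis stays optimal until press time becomes binding; allowable increase = 32 L.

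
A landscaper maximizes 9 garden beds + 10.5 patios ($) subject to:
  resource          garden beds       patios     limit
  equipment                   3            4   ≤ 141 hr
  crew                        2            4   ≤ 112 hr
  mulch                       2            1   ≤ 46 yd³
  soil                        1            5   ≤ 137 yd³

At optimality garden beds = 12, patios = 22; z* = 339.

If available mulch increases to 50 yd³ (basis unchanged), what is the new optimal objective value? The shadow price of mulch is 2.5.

349

Δb = 4, so new z* = 339 + (2.5)·(4) = 339 + 10 = 349.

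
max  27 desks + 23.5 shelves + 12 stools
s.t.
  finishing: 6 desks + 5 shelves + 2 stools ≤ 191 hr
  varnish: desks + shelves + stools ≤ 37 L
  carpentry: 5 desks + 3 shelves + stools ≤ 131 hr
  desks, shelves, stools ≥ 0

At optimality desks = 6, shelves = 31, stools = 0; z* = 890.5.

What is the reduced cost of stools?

-1

At the optimum: finishing uses 191 of 191 (binding); varnish uses 37 of 37 (binding); carpentry uses 123 of 131 (slack = 8).
Since carpentry is not tight, its dual is 0.
From A_Bᵀ y = c: 6·y_finishing + 1·y_varnish = 27; 5·y_finishing + 1·y_varnish = 23.5.
This yields shadow prices y_finishing = 3.5, y_varnish = 6.
Reduced cost of stools: c₃ − yᵀa₃ = 12 − (3.5·2 + 6·1) = 12 − 13 = -1.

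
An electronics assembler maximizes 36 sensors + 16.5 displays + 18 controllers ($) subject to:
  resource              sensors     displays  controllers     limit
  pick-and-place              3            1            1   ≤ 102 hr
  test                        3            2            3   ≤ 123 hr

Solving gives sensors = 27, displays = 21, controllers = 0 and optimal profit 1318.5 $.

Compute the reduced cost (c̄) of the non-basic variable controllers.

Both pick-and-place and test are binding at x*.
Dual feasibility on the basic columns requires 3·y_pick-and-place + 3·y_test = 36, 1·y_pick-and-place + 2·y_test = 16.5.
This yields shadow prices y_pick-and-place = 7.5, y_test = 4.5.
Reduced cost of controllers: c₃ − yᵀa₃ = 18 − (7.5·1 + 4.5·3) = 18 − 21 = -3.

-3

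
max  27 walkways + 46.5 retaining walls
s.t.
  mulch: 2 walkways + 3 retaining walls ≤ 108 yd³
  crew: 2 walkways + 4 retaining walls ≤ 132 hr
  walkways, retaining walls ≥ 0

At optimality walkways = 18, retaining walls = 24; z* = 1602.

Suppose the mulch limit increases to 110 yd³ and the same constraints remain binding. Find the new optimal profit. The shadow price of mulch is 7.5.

1617

Δb = 2, so new z* = 1602 + (7.5)·(2) = 1602 + 15 = 1617.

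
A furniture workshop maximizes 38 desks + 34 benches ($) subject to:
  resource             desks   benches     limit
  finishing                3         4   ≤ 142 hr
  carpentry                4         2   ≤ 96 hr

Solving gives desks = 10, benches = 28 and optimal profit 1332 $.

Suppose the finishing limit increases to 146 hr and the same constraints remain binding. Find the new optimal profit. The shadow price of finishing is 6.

1356

Δb = 4, so new z* = 1332 + (6)·(4) = 1332 + 24 = 1356.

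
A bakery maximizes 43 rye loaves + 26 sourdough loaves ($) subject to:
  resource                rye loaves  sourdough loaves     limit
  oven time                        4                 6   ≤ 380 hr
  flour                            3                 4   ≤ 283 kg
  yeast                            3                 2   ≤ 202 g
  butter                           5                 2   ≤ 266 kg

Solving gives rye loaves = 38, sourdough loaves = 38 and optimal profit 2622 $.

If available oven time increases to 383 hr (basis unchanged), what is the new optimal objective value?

Binding: oven time and butter. Non-binding: flour (17 unused), yeast (12 unused).
By complementary slackness, y = 0 for the non-binding constraints.
From A_Bᵀ y = c: 4·y_oven time + 5·y_butter = 43; 6·y_oven time + 2·y_butter = 26.
Solving: y_oven time = 2, y_butter = 7.
Δz = y_oven time·Δb = 2 × (3) = 6, so new z* = 2622 + 6 = 2628.

2628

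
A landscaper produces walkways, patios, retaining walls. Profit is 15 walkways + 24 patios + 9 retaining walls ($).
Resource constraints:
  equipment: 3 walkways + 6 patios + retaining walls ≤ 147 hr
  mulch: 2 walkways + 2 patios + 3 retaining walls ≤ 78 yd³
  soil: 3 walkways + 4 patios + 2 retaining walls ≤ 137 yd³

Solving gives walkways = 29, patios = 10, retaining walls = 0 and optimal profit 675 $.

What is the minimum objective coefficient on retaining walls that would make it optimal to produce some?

12

At the optimum: equipment uses 147 of 147 (binding); mulch uses 78 of 78 (binding); soil uses 127 of 137 (slack = 10).
Slack constraints have shadow price 0 (complementary slackness).
From A_Bᵀ y = c: 3·y_equipment + 2·y_mulch = 15; 6·y_equipment + 2·y_mulch = 24.
→ y_equipment = 3 and y_mulch = 3.
retaining walls enters the basis when its profit ≥ yᵀa₃ = 3·1 + 3·3 = 12.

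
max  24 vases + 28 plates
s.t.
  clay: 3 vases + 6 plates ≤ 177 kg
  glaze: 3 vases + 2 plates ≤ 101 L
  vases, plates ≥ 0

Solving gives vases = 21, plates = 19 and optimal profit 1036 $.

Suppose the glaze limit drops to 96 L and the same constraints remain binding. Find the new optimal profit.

Check each constraint at x*: clay 177/177 (tight); glaze 101/101 (tight).
From A_Bᵀ y = c: 3·y_clay + 3·y_glaze = 24; 6·y_clay + 2·y_glaze = 28.
Solving: y_clay = 3, y_glaze = 5.
Δz = y_glaze·Δb = 5 × (-5) = -25, so new z* = 1036 − 25 = 1011.

1011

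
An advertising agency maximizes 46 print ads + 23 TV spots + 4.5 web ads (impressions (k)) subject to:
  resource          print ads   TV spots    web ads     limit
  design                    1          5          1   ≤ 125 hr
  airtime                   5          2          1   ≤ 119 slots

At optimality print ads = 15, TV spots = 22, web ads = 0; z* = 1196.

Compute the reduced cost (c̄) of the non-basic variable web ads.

-5.5

Check each constraint at x*: design 125/125 (tight); airtime 119/119 (tight).
From A_Bᵀ y = c: 1·y_design + 5·y_airtime = 46; 5·y_design + 2·y_airtime = 23.
→ y_design = 1 and y_airtime = 9.
Reduced cost of web ads: c₃ − yᵀa₃ = 4.5 − (1·1 + 9·1) = 4.5 − 10 = -5.5.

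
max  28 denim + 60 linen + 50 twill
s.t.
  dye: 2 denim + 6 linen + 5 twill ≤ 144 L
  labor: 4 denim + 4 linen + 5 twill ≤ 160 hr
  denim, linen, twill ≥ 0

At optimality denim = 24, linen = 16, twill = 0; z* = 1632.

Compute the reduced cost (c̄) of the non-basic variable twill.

Check each constraint at x*: dye 144/144 (tight); labor 160/160 (tight).
Dual feasibility on the basic columns requires 2·y_dye + 4·y_labor = 28, 6·y_dye + 4·y_labor = 60.
Solving: y_dye = 8, y_labor = 3.
Reduced cost of twill: c₃ − yᵀa₃ = 50 − (8·5 + 3·5) = 50 − 55 = -5.

-5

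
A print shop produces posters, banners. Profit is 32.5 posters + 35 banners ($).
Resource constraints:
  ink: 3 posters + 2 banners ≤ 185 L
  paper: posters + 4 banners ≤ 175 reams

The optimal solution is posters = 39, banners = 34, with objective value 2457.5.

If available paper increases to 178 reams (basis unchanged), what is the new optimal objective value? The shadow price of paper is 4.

2469.5

Δb = 3, so new z* = 2457.5 + (4)·(3) = 2457.5 + 12 = 2469.5.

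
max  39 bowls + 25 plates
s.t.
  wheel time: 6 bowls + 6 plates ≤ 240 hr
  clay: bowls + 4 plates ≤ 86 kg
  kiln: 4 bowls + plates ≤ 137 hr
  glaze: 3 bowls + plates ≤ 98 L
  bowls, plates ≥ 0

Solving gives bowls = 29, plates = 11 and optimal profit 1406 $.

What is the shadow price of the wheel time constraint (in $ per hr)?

3

At the optimum: wheel time uses 240 of 240 (binding); clay uses 73 of 86 (slack = 13); kiln uses 127 of 137 (slack = 10); glaze uses 98 of 98 (binding).
By complementary slackness, y = 0 for the non-binding constraints.
The binding rows give the dual system: 6·y_wheel time + 3·y_glaze = 39 and 6·y_wheel time + 1·y_glaze = 25.
Solving: y_wheel time = 3, y_glaze = 7.
Shadow price of wheel time = 3.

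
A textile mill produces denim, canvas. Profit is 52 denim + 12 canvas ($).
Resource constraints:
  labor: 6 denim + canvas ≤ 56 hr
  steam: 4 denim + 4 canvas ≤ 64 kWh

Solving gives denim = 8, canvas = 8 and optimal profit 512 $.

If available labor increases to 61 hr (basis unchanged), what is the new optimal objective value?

At the optimum: labor uses 56 of 56 (binding); steam uses 64 of 64 (binding).
Dual feasibility on the basic columns requires 6·y_labor + 4·y_steam = 52, 1·y_labor + 4·y_steam = 12.
→ y_labor = 8 and y_steam = 1.
Δz = y_labor·Δb = 8 × (5) = 40, so new z* = 512 + 40 = 552.

552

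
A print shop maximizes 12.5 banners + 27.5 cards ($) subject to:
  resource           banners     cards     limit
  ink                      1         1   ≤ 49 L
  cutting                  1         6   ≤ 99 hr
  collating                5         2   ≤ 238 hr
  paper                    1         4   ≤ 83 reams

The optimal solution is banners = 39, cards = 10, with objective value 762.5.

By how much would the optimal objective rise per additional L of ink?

9.5

Binding: ink and cutting. Non-binding: collating (23 unused), paper (4 unused).
By complementary slackness, y = 0 for the non-binding constraints.
Dual feasibility on the basic columns requires 1·y_ink + 1·y_cutting = 12.5, 1·y_ink + 6·y_cutting = 27.5.
This yields shadow prices y_ink = 9.5, y_cutting = 3.
Shadow price of ink = 9.5.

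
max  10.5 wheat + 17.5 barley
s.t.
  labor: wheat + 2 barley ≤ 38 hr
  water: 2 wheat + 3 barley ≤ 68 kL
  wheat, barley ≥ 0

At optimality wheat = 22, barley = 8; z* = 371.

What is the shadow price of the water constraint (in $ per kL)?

At the optimum: labor uses 38 of 38 (binding); water uses 68 of 68 (binding).
The binding rows give the dual system: 1·y_labor + 2·y_water = 10.5 and 2·y_labor + 3·y_water = 17.5.
→ y_labor = 3.5 and y_water = 3.5.
Shadow price of water = 3.5.

3.5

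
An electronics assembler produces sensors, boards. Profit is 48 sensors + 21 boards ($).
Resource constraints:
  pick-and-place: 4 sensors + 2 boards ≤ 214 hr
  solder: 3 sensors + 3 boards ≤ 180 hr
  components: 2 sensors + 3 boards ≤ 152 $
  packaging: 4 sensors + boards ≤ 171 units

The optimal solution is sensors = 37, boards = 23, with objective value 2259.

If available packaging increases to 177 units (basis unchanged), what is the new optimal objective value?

At the optimum: pick-and-place uses 194 of 214 (slack = 20); solder uses 180 of 180 (binding); components uses 143 of 152 (slack = 9); packaging uses 171 of 171 (binding).
Slack constraints have shadow price 0 (complementary slackness).
Dual feasibility on the basic columns requires 3·y_solder + 4·y_packaging = 48, 3·y_solder + 1·y_packaging = 21.
This yields shadow prices y_solder = 4, y_packaging = 9.
Δz = y_packaging·Δb = 9 × (6) = 54, so new z* = 2259 + 54 = 2313.

2313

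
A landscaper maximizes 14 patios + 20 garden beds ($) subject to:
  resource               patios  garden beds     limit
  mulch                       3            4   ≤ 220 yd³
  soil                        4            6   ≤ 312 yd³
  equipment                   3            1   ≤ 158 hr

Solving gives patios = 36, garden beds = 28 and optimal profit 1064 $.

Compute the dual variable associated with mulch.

2

Check each constraint at x*: mulch 220/220 (tight); soil 312/312 (tight); equipment 136/158 (slack 22).
Slack constraints have shadow price 0 (complementary slackness).
Dual feasibility on the basic columns requires 3·y_mulch + 4·y_soil = 14, 4·y_mulch + 6·y_soil = 20.
This yields shadow prices y_mulch = 2, y_soil = 2.
Shadow price of mulch = 2.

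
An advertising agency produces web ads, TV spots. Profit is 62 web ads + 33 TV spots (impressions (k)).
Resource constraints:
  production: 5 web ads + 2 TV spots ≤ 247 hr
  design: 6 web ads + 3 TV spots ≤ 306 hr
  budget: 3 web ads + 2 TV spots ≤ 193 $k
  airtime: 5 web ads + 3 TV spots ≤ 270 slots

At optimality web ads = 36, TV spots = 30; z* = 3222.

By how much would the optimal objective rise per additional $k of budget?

At the optimum: production uses 240 of 247 (slack = 7); design uses 306 of 306 (binding); budget uses 168 of 193 (slack = 25); airtime uses 270 of 270 (binding).
By complementary slackness, y = 0 for the non-binding constraints.
Dual feasibility on the basic columns requires 6·y_design + 5·y_airtime = 62, 3·y_design + 3·y_airtime = 33.
This yields shadow prices y_design = 7, y_airtime = 4.
Shadow price of budget = 0.

0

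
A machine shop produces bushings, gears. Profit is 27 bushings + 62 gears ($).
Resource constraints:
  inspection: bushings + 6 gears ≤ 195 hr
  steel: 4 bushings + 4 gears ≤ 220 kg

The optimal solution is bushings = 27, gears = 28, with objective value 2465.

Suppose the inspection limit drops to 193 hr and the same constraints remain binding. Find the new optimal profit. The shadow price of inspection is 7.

Δb = -2, so new z* = 2465 + (7)·(-2) = 2465 − 14 = 2451.

2451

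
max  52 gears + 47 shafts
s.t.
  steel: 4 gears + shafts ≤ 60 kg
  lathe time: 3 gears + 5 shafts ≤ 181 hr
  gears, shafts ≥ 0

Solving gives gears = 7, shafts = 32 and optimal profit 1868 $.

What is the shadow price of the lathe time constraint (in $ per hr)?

8

Both steel and lathe time are binding at x*.
The binding rows give the dual system: 4·y_steel + 3·y_lathe time = 52 and 1·y_steel + 5·y_lathe time = 47.
This yields shadow prices y_steel = 7, y_lathe time = 8.
Shadow price of lathe time = 8.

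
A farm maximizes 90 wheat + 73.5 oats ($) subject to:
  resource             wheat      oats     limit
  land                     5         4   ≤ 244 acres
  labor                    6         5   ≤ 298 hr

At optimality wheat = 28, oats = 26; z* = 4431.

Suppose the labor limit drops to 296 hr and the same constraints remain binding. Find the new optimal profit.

4416

Both land and labor are binding at x*.
From A_Bᵀ y = c: 5·y_land + 6·y_labor = 90; 4·y_land + 5·y_labor = 73.5.
→ y_land = 9 and y_labor = 7.5.
Δz = y_labor·Δb = 7.5 × (-2) = -15, so new z* = 4431 − 15 = 4416.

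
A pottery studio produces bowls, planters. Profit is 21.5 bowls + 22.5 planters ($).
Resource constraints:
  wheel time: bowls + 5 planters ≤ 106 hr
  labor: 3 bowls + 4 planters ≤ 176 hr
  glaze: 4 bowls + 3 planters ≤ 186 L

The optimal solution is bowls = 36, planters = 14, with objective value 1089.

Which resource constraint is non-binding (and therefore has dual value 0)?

labor

wheel time: 106/106 (binding)
labor: 164/176 (slack 12)
glaze: 186/186 (binding)
By complementary slackness, a constraint with positive slack has shadow price 0 → labor.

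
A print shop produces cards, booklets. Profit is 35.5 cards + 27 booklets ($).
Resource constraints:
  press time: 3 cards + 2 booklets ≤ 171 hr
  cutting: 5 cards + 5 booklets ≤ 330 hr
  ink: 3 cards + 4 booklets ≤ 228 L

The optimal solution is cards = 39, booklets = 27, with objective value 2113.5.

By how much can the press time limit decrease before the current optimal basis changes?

3

Binding constraints: press time, cutting. The basis is B = [[3,2],[5,5]] with det 5.
Per unit decrease in press time, x* moves by d = (-1, 1).
The basis stays optimal until ink becomes binding; allowable decrease = 3 hr.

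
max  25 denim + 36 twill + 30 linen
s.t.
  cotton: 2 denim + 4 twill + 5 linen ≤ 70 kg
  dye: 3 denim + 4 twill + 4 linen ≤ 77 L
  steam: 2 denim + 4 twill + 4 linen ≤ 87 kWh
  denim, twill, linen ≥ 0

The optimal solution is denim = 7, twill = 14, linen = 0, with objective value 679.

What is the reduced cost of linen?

-8

Check each constraint at x*: cotton 70/70 (tight); dye 77/77 (tight); steam 70/87 (slack 17).
Since steam is not tight, its dual is 0.
From A_Bᵀ y = c: 2·y_cotton + 3·y_dye = 25; 4·y_cotton + 4·y_dye = 36.
This yields shadow prices y_cotton = 2, y_dye = 7.
Reduced cost of linen: c₃ − yᵀa₃ = 30 − (2·5 + 7·4) = 30 − 38 = -8.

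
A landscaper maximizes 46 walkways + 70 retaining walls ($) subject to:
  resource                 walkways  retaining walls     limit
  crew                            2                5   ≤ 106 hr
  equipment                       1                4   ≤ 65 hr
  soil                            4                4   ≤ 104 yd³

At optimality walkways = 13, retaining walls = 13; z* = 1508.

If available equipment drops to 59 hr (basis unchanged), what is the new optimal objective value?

Check each constraint at x*: crew 91/106 (slack 15); equipment 65/65 (tight); soil 104/104 (tight).
By complementary slackness, y = 0 for the non-binding constraint.
The binding rows give the dual system: 1·y_equipment + 4·y_soil = 46 and 4·y_equipment + 4·y_soil = 70.
Solving: y_equipment = 8, y_soil = 9.5.
Δz = y_equipment·Δb = 8 × (-6) = -48, so new z* = 1508 − 48 = 1460.

1460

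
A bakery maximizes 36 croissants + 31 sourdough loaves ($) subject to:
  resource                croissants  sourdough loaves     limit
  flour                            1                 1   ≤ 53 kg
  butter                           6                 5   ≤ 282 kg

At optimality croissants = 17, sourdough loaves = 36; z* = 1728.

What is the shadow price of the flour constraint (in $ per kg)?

6

Check each constraint at x*: flour 53/53 (tight); butter 282/282 (tight).
Dual feasibility on the basic columns requires 1·y_flour + 6·y_butter = 36, 1·y_flour + 5·y_butter = 31.
Solving: y_flour = 6, y_butter = 5.
Shadow price of flour = 6.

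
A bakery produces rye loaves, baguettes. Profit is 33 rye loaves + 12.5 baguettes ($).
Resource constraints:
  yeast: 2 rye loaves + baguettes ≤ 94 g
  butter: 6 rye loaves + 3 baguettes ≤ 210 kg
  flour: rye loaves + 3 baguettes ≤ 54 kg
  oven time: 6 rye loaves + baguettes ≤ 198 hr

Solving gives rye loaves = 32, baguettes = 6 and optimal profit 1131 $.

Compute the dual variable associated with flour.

0

Binding: butter and oven time. Non-binding: yeast (24 unused), flour (4 unused).
Slack constraints have shadow price 0 (complementary slackness).
The binding rows give the dual system: 6·y_butter + 6·y_oven time = 33 and 3·y_butter + 1·y_oven time = 12.5.
→ y_butter = 3.5 and y_oven time = 2.
Shadow price of flour = 0.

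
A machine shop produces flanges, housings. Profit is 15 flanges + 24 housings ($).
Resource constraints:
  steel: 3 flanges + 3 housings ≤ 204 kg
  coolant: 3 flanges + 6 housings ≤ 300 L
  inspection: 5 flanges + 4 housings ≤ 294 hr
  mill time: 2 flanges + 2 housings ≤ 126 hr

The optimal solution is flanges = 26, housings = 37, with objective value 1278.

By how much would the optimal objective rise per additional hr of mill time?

Check each constraint at x*: steel 189/204 (slack 15); coolant 300/300 (tight); inspection 278/294 (slack 16); mill time 126/126 (tight).
Slack constraints have shadow price 0 (complementary slackness).
From A_Bᵀ y = c: 3·y_coolant + 2·y_mill time = 15; 6·y_coolant + 2·y_mill time = 24.
→ y_coolant = 3 and y_mill time = 3.
Shadow price of mill time = 3.

3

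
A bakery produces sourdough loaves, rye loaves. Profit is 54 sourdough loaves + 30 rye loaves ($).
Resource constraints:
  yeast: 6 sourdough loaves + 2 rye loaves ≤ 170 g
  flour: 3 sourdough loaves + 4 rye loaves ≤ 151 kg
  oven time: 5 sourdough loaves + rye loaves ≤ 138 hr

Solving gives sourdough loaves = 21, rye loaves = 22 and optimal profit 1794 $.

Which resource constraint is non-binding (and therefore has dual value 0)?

oven time

yeast: 170/170 (binding)
flour: 151/151 (binding)
oven time: 127/138 (slack 11)
By complementary slackness, a constraint with positive slack has shadow price 0 → oven time.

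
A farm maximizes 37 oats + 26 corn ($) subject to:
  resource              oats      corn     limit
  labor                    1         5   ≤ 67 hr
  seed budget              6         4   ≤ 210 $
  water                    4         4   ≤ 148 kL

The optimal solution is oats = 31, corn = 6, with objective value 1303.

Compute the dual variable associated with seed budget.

5.5

Check each constraint at x*: labor 61/67 (slack 6); seed budget 210/210 (tight); water 148/148 (tight).
Slack constraints have shadow price 0 (complementary slackness).
The binding rows give the dual system: 6·y_seed budget + 4·y_water = 37 and 4·y_seed budget + 4·y_water = 26.
This yields shadow prices y_seed budget = 5.5, y_water = 1.
Shadow price of seed budget = 5.5.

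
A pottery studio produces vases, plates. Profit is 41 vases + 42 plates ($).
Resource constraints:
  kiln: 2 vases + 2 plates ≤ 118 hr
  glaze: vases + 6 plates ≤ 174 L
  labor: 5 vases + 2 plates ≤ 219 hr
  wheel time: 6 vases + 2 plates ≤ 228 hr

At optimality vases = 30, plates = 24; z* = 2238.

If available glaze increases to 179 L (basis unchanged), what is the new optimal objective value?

Binding: glaze and wheel time. Non-binding: kiln (10 unused), labor (21 unused).
By complementary slackness, y = 0 for the non-binding constraints.
From A_Bᵀ y = c: 1·y_glaze + 6·y_wheel time = 41; 6·y_glaze + 2·y_wheel time = 42.
This yields shadow prices y_glaze = 5, y_wheel time = 6.
Δz = y_glaze·Δb = 5 × (5) = 25, so new z* = 2238 + 25 = 2263.

2263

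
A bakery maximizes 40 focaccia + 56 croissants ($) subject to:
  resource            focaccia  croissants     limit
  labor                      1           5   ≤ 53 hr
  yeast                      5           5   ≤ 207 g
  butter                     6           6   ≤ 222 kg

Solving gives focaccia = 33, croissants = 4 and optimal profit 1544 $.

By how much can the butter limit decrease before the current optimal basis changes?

Binding constraints: labor, butter. The basis is B = [[1,5],[6,6]] with det -24.
Per unit decrease in butter, x* moves by d = (-0.2083, 0.0417).
The basis stays optimal until focaccia reaches 0; allowable decrease = 158.4 kg.

158.4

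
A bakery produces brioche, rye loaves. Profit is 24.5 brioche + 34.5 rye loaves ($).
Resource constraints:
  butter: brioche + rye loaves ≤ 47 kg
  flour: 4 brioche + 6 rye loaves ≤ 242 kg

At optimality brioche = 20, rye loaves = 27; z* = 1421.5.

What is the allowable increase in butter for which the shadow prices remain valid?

13.5

Binding constraints: butter, flour. The basis is B = [[1,1],[4,6]] with det 2.
Per unit increase in butter, x* moves by d = (3, -2).
The basis stays optimal until rye loaves reaches 0; allowable increase = 13.5 kg.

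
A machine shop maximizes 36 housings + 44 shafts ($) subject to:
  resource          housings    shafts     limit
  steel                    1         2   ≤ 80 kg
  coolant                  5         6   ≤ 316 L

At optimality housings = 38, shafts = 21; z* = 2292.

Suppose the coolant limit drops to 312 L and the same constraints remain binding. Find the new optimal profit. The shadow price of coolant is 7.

2264

Δb = -4, so new z* = 2292 + (7)·(-4) = 2292 − 28 = 2264.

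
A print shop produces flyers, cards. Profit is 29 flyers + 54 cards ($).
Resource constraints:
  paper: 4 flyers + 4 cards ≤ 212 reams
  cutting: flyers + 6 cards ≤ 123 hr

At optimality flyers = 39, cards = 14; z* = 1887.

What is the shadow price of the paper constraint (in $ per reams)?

6

Both paper and cutting are binding at x*.
Dual feasibility on the basic columns requires 4·y_paper + 1·y_cutting = 29, 4·y_paper + 6·y_cutting = 54.
→ y_paper = 6 and y_cutting = 5.
Shadow price of paper = 6.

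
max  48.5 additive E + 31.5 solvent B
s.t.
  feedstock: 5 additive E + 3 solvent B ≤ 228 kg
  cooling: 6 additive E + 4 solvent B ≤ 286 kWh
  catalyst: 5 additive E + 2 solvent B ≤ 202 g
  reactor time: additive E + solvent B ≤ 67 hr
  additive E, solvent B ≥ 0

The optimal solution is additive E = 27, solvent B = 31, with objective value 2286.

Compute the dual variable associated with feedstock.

Check each constraint at x*: feedstock 228/228 (tight); cooling 286/286 (tight); catalyst 197/202 (slack 5); reactor time 58/67 (slack 9).
Since catalyst, reactor time are not tight, their duals are 0.
The binding rows give the dual system: 5·y_feedstock + 6·y_cooling = 48.5 and 3·y_feedstock + 4·y_cooling = 31.5.
→ y_feedstock = 2.5 and y_cooling = 6.
Shadow price of feedstock = 2.5.

2.5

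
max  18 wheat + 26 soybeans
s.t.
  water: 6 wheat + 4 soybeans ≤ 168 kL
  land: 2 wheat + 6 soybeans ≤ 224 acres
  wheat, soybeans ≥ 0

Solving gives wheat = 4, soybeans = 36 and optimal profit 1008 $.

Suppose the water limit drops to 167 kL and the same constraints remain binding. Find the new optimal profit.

1006

At the optimum: water uses 168 of 168 (binding); land uses 224 of 224 (binding).
Dual feasibility on the basic columns requires 6·y_water + 2·y_land = 18, 4·y_water + 6·y_land = 26.
→ y_water = 2 and y_land = 3.
Δz = y_water·Δb = 2 × (-1) = -2, so new z* = 1008 − 2 = 1006.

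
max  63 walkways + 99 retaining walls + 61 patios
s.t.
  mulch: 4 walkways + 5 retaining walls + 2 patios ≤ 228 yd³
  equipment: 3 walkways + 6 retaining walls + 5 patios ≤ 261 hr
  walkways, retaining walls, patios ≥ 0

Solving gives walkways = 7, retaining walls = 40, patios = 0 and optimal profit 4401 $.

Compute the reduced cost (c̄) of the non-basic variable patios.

-2

At the optimum: mulch uses 228 of 228 (binding); equipment uses 261 of 261 (binding).
Dual feasibility on the basic columns requires 4·y_mulch + 3·y_equipment = 63, 5·y_mulch + 6·y_equipment = 99.
This yields shadow prices y_mulch = 9, y_equipment = 9.
Reduced cost of patios: c₃ − yᵀa₃ = 61 − (9·2 + 9·5) = 61 − 63 = -2.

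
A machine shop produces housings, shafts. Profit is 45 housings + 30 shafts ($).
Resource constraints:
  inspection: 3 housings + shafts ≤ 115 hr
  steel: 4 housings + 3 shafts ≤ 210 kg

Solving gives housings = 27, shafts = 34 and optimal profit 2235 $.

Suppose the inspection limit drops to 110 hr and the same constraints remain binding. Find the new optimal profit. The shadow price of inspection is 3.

Δb = -5, so new z* = 2235 + (3)·(-5) = 2235 − 15 = 2220.

2220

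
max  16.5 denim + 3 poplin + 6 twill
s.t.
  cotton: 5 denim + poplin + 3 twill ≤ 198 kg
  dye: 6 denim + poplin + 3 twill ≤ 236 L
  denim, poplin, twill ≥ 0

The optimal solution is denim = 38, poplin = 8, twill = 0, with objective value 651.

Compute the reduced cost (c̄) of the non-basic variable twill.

Both cotton and dye are binding at x*.
From A_Bᵀ y = c: 5·y_cotton + 6·y_dye = 16.5; 1·y_cotton + 1·y_dye = 3.
→ y_cotton = 1.5 and y_dye = 1.5.
Reduced cost of twill: c₃ − yᵀa₃ = 6 − (1.5·3 + 1.5·3) = 6 − 9 = -3.

-3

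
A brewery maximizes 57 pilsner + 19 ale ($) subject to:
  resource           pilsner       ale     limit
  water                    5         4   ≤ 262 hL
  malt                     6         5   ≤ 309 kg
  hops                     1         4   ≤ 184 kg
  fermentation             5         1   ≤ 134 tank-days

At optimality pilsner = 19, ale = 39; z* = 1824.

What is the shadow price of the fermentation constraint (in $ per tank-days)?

Check each constraint at x*: water 251/262 (slack 11); malt 309/309 (tight); hops 175/184 (slack 9); fermentation 134/134 (tight).
Since water, hops are not tight, their duals are 0.
Dual feasibility on the basic columns requires 6·y_malt + 5·y_fermentation = 57, 5·y_malt + 1·y_fermentation = 19.
Solving: y_malt = 2, y_fermentation = 9.
Shadow price of fermentation = 9.

9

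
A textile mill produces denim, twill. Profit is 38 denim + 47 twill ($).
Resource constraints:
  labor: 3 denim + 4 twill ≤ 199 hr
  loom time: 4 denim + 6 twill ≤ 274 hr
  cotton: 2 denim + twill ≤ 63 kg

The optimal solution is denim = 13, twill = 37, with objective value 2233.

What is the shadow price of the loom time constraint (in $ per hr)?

Check each constraint at x*: labor 187/199 (slack 12); loom time 274/274 (tight); cotton 63/63 (tight).
Since labor is not tight, its dual is 0.
From A_Bᵀ y = c: 4·y_loom time + 2·y_cotton = 38; 6·y_loom time + 1·y_cotton = 47.
This yields shadow prices y_loom time = 7, y_cotton = 5.
Shadow price of loom time = 7.

7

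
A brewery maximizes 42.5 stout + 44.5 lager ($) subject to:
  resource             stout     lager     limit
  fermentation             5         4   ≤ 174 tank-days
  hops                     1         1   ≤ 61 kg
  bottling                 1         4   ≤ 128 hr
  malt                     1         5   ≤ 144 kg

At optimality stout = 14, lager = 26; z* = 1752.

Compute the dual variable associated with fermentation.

Check each constraint at x*: fermentation 174/174 (tight); hops 40/61 (slack 21); bottling 118/128 (slack 10); malt 144/144 (tight).
Slack constraints have shadow price 0 (complementary slackness).
The binding rows give the dual system: 5·y_fermentation + 1·y_malt = 42.5 and 4·y_fermentation + 5·y_malt = 44.5.
This yields shadow prices y_fermentation = 8, y_malt = 2.5.
Shadow price of fermentation = 8.

8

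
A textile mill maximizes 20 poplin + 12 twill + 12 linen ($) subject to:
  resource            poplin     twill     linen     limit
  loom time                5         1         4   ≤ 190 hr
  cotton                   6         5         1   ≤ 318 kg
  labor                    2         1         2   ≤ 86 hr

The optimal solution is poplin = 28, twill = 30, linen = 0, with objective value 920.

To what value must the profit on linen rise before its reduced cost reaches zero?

15

Binding: cotton and labor. Non-binding: loom time (20 unused).
Slack constraints have shadow price 0 (complementary slackness).
From A_Bᵀ y = c: 6·y_cotton + 2·y_labor = 20; 5·y_cotton + 1·y_labor = 12.
→ y_cotton = 1 and y_labor = 7.
linen enters the basis when its profit ≥ yᵀa₃ = 1·1 + 7·2 = 15.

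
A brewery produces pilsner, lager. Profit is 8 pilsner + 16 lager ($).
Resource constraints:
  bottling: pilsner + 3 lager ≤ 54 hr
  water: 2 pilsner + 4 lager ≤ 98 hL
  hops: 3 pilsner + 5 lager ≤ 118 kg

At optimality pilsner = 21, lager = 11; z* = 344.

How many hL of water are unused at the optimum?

12

water used = 2·21 + 4·11 = 86; slack = 98 − 86 = 12.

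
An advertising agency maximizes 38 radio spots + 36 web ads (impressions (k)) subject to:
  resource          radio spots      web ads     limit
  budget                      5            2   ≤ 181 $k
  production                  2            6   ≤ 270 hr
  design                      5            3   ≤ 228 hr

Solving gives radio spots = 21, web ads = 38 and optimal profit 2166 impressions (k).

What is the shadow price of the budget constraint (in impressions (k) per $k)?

Binding: budget and production. Non-binding: design (9 unused).
Since design is not tight, its dual is 0.
From A_Bᵀ y = c: 5·y_budget + 2·y_production = 38; 2·y_budget + 6·y_production = 36.
Solving: y_budget = 6, y_production = 4.
Shadow price of budget = 6.

6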